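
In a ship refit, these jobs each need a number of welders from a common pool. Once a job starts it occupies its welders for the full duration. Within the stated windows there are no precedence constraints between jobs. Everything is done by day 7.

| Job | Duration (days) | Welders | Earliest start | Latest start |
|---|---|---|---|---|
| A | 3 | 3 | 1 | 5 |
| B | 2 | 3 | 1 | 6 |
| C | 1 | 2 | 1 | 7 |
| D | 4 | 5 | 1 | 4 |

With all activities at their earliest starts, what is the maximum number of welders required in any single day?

13

Early-start schedule: A@1, B@1, C@1, D@1.
Load per day: day 1: 13, day 2: 11, day 3: 8, day 4: 5, day 5: 0, day 6: 0, day 7: 0.
Peak is 13.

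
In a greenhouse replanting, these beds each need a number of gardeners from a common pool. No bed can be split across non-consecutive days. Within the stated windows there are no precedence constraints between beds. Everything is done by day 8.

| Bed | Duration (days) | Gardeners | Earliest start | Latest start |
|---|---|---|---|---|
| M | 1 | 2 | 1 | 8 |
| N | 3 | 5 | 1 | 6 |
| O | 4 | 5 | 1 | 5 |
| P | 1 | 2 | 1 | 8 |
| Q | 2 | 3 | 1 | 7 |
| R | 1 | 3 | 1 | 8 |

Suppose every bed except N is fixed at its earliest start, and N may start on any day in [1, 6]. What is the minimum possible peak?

15

N@1: d1:20  d2:13  d3:10  d4:5  d5:0  d6:0  d7:0  d8:0 → peak 20
N@2: d1:15  d2:13  d3:10  d4:10  d5:0  d6:0  d7:0  d8:0 → peak 15
N@3: d1:15  d2:8  d3:10  d4:10  d5:5  d6:0  d7:0  d8:0 → peak 15
N@4: d1:15  d2:8  d3:5  d4:10  d5:5  d6:5  d7:0  d8:0 → peak 15
N@5: d1:15  d2:8  d3:5  d4:5  d5:5  d6:5  d7:5  d8:0 → peak 15
N@6: d1:15  d2:8  d3:5  d4:5  d5:0  d6:5  d7:5  d8:5 → peak 15
Best is N@2, peak 15.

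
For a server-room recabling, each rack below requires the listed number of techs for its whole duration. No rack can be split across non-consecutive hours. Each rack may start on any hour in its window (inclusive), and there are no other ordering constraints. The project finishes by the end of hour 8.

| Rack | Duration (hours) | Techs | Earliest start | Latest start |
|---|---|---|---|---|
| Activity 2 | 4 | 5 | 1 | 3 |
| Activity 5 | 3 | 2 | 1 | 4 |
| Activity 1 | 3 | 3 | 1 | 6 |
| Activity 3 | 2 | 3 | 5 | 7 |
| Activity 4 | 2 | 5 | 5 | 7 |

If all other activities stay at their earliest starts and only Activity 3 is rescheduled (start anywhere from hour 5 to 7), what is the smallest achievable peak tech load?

Activity 3@5: h1:10  h2:10  h3:10  h4:5  h5:8  h6:8  h7:0  h8:0 → peak 10
Activity 3@6: h1:10  h2:10  h3:10  h4:5  h5:5  h6:8  h7:3  h8:0 → peak 10
Activity 3@7: h1:10  h2:10  h3:10  h4:5  h5:5  h6:5  h7:3  h8:3 → peak 10
Best is Activity 3@5, peak 10.

10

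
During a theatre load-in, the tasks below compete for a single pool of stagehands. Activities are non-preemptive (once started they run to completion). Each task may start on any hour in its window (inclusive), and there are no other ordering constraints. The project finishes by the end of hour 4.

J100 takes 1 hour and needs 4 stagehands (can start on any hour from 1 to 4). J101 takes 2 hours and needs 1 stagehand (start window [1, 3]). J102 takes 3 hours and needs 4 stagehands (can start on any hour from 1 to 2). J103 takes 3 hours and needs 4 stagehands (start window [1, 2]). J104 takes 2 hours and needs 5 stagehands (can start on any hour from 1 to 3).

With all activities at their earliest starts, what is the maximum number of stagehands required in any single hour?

Early-start schedule: J100@1, J101@1, J102@1, J103@1, J104@1.
Load per hour: hour 1: 18, hour 2: 14, hour 3: 8, hour 4: 0.
Peak is 18.

18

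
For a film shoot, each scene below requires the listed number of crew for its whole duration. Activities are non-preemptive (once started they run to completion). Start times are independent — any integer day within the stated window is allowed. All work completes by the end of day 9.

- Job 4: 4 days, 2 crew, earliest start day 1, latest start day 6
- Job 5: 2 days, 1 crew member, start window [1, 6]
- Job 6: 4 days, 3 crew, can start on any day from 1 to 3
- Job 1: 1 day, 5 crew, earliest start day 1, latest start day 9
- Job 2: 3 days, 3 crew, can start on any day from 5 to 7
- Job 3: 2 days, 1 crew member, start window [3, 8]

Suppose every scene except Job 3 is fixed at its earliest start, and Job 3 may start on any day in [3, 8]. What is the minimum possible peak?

11

Job 3@3: d1:11  d2:6  d3:6  d4:6  d5:3  d6:3  d7:3  d8:0  d9:0 → peak 11
Job 3@4: d1:11  d2:6  d3:5  d4:6  d5:4  d6:3  d7:3  d8:0  d9:0 → peak 11
Job 3@5: d1:11  d2:6  d3:5  d4:5  d5:4  d6:4  d7:3  d8:0  d9:0 → peak 11
Job 3@6: d1:11  d2:6  d3:5  d4:5  d5:3  d6:4  d7:4  d8:0  d9:0 → peak 11
Job 3@7: d1:11  d2:6  d3:5  d4:5  d5:3  d6:3  d7:4  d8:1  d9:0 → peak 11
Job 3@8: d1:11  d2:6  d3:5  d4:5  d5:3  d6:3  d7:3  d8:1  d9:1 → peak 11
Best is Job 3@3, peak 11.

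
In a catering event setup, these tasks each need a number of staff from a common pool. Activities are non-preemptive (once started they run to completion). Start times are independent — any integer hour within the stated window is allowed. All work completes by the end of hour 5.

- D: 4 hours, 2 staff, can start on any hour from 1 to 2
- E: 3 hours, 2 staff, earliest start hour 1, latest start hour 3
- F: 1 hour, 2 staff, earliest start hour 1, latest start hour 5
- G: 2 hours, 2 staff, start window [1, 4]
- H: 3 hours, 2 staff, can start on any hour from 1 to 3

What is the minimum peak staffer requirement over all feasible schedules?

Early-start (D@1, E@1, F@1, G@1, H@1) gives peak 10: h1:10  h2:8  h3:6  h4:2  h5:0.
Shift G→4, H→2.
Schedule D@1, E@1, F@1, G@4, H@2: h1:6  h2:6  h3:6  h4:6  h5:2 — peak 6.
Total staffer-hours = 26 over 5 hours ⇒ peak ≥ ⌈26/5⌉ = 6, so 6 is optimal.

6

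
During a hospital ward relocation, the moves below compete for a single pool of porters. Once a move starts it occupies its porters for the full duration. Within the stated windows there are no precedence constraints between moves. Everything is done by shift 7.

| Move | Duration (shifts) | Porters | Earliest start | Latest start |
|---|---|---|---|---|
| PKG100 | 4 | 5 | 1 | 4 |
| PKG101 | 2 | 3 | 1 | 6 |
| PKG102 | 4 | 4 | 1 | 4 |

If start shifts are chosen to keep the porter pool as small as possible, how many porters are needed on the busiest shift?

9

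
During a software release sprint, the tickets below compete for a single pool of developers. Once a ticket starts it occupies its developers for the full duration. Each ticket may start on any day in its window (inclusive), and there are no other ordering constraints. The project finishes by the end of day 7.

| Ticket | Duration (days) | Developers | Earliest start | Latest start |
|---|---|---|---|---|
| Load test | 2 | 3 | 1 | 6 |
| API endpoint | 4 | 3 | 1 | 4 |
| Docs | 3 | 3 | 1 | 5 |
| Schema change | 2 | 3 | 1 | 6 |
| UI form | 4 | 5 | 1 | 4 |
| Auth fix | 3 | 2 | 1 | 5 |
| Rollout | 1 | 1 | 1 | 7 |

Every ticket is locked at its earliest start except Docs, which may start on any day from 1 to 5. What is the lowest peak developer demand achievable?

17

Docs@1: d1:20  d2:19  d3:13  d4:8  d5:0  d6:0  d7:0 → peak 20
Docs@2: d1:17  d2:19  d3:13  d4:11  d5:0  d6:0  d7:0 → peak 19
Docs@3: d1:17  d2:16  d3:13  d4:11  d5:3  d6:0  d7:0 → peak 17
Docs@4: d1:17  d2:16  d3:10  d4:11  d5:3  d6:3  d7:0 → peak 17
Docs@5: d1:17  d2:16  d3:10  d4:8  d5:3  d6:3  d7:3 → peak 17
Best is Docs@3, peak 17.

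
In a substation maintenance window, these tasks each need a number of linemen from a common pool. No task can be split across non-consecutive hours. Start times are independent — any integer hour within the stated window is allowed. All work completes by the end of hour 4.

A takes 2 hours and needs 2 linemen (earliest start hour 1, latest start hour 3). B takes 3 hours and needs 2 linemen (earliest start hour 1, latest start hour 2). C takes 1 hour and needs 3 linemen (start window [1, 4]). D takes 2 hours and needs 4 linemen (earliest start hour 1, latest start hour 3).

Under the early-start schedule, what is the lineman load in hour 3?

2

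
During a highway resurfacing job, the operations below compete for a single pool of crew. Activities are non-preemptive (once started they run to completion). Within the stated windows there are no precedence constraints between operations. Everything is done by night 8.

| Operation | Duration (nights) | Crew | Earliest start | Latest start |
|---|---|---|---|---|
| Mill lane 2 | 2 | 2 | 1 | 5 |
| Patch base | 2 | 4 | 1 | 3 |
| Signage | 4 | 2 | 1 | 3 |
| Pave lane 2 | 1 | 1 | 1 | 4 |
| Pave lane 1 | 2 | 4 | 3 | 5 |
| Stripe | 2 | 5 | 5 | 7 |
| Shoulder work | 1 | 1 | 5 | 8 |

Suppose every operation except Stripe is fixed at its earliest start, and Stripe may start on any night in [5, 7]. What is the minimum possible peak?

9

Stripe@5: n1:9  n2:8  n3:6  n4:6  n5:6  n6:5  n7:0  n8:0 → peak 9
Stripe@6: n1:9  n2:8  n3:6  n4:6  n5:1  n6:5  n7:5  n8:0 → peak 9
Stripe@7: n1:9  n2:8  n3:6  n4:6  n5:1  n6:0  n7:5  n8:5 → peak 9
Best is Stripe@5, peak 9.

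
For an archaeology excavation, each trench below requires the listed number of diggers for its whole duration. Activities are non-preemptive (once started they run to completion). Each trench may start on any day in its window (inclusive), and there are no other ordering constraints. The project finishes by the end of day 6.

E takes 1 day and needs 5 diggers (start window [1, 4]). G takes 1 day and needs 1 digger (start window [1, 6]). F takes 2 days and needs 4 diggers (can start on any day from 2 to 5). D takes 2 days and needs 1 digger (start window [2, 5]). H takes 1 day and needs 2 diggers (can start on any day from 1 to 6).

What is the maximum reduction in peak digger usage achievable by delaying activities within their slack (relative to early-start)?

3

Early-start peak: d1:8  d2:5  d3:5  d4:0  d5:0  d6:0 ⇒ 8.
Leveled (E@1, G@2, F@2, D@3, H@4): d1:5  d2:5  d3:5  d4:3  d5:0  d6:0 ⇒ 5.
Reduction 8 − 5 = 3.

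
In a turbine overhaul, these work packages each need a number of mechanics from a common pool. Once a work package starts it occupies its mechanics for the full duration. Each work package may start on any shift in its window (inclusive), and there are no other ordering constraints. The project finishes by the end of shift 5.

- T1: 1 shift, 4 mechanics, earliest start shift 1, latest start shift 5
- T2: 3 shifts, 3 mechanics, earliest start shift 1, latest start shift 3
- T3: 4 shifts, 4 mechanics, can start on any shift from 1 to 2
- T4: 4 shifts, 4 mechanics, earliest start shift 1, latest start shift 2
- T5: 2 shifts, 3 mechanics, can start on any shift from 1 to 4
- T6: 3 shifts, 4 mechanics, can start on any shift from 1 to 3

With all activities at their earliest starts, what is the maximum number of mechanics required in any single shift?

22

Early-start schedule: T1@1, T2@1, T3@1, T4@1, T5@1, T6@1.
Load per shift: shift 1: 22, shift 2: 18, shift 3: 15, shift 4: 8, shift 5: 0.
Peak is 22.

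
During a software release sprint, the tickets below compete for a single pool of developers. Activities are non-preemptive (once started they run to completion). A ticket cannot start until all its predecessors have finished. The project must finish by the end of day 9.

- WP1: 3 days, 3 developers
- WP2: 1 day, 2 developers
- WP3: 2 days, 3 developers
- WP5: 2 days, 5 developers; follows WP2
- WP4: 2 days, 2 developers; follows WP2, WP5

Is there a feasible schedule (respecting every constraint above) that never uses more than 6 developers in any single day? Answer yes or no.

yes

Schedule WP1@1, WP2@1, WP3@4, WP5@6, WP4@8: d1:5  d2:3  d3:3  d4:3  d5:3  d6:5  d7:5  d8:2  d9:2 — peak 5 ≤ 6.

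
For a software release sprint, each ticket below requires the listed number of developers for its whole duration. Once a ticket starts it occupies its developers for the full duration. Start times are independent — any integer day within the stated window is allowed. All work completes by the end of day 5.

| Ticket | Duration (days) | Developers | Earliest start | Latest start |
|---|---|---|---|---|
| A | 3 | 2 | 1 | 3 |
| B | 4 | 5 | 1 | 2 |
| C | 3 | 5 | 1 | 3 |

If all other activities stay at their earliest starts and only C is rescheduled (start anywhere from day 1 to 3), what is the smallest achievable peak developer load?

C@1: d1:12  d2:12  d3:12  d4:5  d5:0 → peak 12
C@2: d1:7  d2:12  d3:12  d4:10  d5:0 → peak 12
C@3: d1:7  d2:7  d3:12  d4:10  d5:5 → peak 12
Best is C@1, peak 12.

12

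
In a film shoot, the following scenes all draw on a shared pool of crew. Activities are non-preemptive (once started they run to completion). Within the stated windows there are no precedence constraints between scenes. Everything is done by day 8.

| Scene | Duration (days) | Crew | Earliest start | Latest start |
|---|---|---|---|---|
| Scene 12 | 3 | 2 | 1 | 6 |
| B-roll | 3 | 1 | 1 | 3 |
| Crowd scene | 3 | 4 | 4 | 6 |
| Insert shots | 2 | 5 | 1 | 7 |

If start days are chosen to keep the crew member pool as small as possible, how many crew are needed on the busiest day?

Early-start (Scene 12@1, B-roll@1, Crowd scene@4, Insert shots@1) gives peak 8: d1:8  d2:8  d3:3  d4:4  d5:4  d6:4  d7:0  d8:0.
Shift Insert shots→7.
Schedule Scene 12@1, B-roll@1, Crowd scene@4, Insert shots@7: d1:3  d2:3  d3:3  d4:4  d5:4  d6:4  d7:5  d8:5 — peak 5.

5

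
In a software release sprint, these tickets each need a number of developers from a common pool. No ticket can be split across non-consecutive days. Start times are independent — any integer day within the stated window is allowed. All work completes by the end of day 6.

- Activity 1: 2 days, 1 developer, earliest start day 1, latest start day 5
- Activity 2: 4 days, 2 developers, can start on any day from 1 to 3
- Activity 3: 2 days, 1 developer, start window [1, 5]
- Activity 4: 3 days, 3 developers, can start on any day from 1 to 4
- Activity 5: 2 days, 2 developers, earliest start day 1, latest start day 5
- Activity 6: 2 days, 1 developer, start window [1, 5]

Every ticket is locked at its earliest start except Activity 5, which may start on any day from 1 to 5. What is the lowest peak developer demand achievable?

8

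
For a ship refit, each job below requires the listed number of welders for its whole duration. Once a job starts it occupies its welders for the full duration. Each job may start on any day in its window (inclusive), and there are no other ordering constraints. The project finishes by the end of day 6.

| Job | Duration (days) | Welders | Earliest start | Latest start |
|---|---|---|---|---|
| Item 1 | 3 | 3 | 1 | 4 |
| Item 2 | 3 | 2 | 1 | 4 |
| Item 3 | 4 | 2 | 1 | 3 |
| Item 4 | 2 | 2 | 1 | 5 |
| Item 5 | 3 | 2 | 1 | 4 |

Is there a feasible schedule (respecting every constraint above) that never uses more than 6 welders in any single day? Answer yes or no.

Schedule Item 1@1, Item 2@4, Item 3@1, Item 4@5, Item 5@4: d1:5  d2:5  d3:5  d4:6  d5:6  d6:6 — peak 6 ≤ 6.

yes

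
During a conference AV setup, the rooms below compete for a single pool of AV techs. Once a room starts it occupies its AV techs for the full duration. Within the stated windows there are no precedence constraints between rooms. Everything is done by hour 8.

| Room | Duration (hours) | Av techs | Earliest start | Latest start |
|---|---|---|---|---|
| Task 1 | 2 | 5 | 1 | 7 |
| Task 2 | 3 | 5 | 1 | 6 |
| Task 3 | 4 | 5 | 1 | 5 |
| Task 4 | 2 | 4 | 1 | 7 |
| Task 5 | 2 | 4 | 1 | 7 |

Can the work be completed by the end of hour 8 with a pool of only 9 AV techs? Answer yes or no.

The minimum achievable peak is 10; 9 < 10, so no feasible schedule stays within the cap.

no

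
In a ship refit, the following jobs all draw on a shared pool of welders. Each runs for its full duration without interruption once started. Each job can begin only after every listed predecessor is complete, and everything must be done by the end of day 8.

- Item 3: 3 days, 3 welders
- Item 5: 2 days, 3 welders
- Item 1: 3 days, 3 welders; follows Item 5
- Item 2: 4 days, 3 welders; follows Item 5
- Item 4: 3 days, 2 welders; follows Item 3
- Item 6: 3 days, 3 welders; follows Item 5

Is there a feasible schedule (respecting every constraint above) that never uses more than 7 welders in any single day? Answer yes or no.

The minimum achievable peak is 8; 7 < 8, so no feasible schedule stays within the cap.

no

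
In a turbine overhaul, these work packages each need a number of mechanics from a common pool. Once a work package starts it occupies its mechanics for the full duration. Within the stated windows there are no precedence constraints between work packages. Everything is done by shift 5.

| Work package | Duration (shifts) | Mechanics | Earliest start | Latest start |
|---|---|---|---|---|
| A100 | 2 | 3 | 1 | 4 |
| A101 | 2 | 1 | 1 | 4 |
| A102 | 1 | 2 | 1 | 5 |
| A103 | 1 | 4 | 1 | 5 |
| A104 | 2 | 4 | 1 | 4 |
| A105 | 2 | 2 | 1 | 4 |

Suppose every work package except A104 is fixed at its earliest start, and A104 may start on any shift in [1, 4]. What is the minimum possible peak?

A104@1: s1:16  s2:10  s3:0  s4:0  s5:0 → peak 16
A104@2: s1:12  s2:10  s3:4  s4:0  s5:0 → peak 12
A104@3: s1:12  s2:6  s3:4  s4:4  s5:0 → peak 12
A104@4: s1:12  s2:6  s3:0  s4:4  s5:4 → peak 12
Best is A104@2, peak 12.

12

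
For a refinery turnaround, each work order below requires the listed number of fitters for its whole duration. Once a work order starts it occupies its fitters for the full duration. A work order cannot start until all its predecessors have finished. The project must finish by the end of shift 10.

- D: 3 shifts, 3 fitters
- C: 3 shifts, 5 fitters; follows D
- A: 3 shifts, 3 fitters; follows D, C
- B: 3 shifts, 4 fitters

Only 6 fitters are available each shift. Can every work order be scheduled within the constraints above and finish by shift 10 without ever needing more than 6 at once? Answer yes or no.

The minimum achievable peak is 7; 6 < 7, so no feasible schedule stays within the cap.

no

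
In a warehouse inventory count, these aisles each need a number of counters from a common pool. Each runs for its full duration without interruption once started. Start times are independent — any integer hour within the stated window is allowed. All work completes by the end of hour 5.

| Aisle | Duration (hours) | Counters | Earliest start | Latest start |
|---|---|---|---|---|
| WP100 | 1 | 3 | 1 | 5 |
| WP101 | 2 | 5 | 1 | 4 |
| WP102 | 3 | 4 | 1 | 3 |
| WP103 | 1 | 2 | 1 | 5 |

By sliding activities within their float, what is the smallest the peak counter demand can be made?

Early-start (WP100@1, WP101@1, WP102@1, WP103@1) gives peak 14: h1:14  h2:9  h3:4  h4:0  h5:0.
Shift WP101→4, WP103→2.
Schedule WP100@1, WP101@4, WP102@1, WP103@2: h1:7  h2:6  h3:4  h4:5  h5:5 — peak 7.

7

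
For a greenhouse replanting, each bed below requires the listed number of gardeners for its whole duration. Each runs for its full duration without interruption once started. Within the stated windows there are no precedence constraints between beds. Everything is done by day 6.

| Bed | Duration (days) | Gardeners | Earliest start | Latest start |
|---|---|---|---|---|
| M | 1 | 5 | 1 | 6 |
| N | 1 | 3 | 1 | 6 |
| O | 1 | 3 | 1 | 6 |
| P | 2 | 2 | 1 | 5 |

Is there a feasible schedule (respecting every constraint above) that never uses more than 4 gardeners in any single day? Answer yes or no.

no

The minimum achievable peak is 5; 4 < 5, so no feasible schedule stays within the cap.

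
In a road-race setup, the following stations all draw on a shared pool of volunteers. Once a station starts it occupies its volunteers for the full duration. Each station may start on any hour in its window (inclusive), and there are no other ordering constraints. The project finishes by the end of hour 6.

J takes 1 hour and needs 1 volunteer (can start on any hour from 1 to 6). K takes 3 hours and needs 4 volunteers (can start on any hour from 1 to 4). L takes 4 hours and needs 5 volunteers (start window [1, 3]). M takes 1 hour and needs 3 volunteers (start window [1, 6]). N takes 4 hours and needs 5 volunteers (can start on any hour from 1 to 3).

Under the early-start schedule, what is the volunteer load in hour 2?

14

At early start, hour 2 has: K, L, N.
Demand: 4 + 5 + 5 = 14.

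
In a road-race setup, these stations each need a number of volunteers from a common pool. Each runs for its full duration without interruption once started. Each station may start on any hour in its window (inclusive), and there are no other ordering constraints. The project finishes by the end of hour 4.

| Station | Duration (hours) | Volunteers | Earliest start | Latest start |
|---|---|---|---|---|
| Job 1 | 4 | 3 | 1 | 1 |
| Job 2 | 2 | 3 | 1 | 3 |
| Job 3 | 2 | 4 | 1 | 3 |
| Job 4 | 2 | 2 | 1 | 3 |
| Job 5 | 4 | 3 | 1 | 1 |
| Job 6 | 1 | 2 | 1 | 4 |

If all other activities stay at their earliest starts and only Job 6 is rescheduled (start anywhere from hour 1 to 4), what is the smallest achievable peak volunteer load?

15

Job 6@1: h1:17  h2:15  h3:6  h4:6 → peak 17
Job 6@2: h1:15  h2:17  h3:6  h4:6 → peak 17
Job 6@3: h1:15  h2:15  h3:8  h4:6 → peak 15
Job 6@4: h1:15  h2:15  h3:6  h4:8 → peak 15
Best is Job 6@3, peak 15.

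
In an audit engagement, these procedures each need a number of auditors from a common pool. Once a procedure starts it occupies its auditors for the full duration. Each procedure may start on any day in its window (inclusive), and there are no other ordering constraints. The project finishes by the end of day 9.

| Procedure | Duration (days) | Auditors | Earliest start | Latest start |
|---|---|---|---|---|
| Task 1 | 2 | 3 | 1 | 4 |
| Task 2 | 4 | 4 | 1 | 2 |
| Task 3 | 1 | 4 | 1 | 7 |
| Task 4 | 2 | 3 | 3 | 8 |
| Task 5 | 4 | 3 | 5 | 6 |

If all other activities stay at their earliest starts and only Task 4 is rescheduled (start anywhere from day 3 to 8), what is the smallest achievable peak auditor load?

11

Task 4@3: d1:11  d2:7  d3:7  d4:7  d5:3  d6:3  d7:3  d8:3  d9:0 → peak 11
Task 4@4: d1:11  d2:7  d3:4  d4:7  d5:6  d6:3  d7:3  d8:3  d9:0 → peak 11
Task 4@5: d1:11  d2:7  d3:4  d4:4  d5:6  d6:6  d7:3  d8:3  d9:0 → peak 11
Task 4@6: d1:11  d2:7  d3:4  d4:4  d5:3  d6:6  d7:6  d8:3  d9:0 → peak 11
Task 4@7: d1:11  d2:7  d3:4  d4:4  d5:3  d6:3  d7:6  d8:6  d9:0 → peak 11
Task 4@8: d1:11  d2:7  d3:4  d4:4  d5:3  d6:3  d7:3  d8:6  d9:3 → peak 11
Best is Task 4@3, peak 11.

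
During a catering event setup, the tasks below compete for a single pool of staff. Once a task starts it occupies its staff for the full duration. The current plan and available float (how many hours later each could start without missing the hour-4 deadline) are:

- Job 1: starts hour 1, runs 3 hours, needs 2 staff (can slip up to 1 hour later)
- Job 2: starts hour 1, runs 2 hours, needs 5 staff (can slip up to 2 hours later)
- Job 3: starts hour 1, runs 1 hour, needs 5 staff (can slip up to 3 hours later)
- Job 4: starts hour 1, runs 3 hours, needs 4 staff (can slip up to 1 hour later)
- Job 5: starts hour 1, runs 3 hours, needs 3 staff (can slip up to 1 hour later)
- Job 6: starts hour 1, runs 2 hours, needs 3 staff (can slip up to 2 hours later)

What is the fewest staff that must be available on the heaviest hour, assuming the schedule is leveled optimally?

14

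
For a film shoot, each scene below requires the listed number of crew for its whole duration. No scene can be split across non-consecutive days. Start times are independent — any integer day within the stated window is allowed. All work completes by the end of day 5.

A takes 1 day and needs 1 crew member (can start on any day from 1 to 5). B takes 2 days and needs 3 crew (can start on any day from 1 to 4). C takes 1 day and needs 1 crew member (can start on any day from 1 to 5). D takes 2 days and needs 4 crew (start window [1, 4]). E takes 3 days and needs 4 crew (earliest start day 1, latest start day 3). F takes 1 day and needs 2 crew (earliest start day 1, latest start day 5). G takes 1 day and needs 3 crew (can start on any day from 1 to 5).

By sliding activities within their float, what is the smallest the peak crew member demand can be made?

7

Early-start (A@1, B@1, C@1, D@1, E@1, F@1, G@1) gives peak 18: d1:18  d2:11  d3:4  d4:0  d5:0.
Shift B→2, E→3, F→4, G→5.
Schedule A@1, B@2, C@1, D@1, E@3, F@4, G@5: d1:6  d2:7  d3:7  d4:6  d5:7 — peak 7.
Total crew member-days = 33 over 5 days ⇒ peak ≥ ⌈33/5⌉ = 7, so 7 is optimal.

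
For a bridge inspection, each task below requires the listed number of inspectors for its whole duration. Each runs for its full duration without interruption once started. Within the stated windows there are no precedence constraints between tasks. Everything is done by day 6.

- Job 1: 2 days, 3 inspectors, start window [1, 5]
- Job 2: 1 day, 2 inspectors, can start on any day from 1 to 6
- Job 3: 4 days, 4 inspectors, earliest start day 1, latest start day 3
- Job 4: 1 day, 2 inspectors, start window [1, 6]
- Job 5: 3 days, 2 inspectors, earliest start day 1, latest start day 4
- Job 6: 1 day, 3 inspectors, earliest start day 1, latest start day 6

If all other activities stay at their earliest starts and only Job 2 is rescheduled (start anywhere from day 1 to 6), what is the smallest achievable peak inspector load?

Job 2@1: d1:16  d2:9  d3:6  d4:4  d5:0  d6:0 → peak 16
Job 2@2: d1:14  d2:11  d3:6  d4:4  d5:0  d6:0 → peak 14
Job 2@3: d1:14  d2:9  d3:8  d4:4  d5:0  d6:0 → peak 14
Job 2@4: d1:14  d2:9  d3:6  d4:6  d5:0  d6:0 → peak 14
Job 2@5: d1:14  d2:9  d3:6  d4:4  d5:2  d6:0 → peak 14
Job 2@6: d1:14  d2:9  d3:6  d4:4  d5:0  d6:2 → peak 14
Best is Job 2@2, peak 14.

14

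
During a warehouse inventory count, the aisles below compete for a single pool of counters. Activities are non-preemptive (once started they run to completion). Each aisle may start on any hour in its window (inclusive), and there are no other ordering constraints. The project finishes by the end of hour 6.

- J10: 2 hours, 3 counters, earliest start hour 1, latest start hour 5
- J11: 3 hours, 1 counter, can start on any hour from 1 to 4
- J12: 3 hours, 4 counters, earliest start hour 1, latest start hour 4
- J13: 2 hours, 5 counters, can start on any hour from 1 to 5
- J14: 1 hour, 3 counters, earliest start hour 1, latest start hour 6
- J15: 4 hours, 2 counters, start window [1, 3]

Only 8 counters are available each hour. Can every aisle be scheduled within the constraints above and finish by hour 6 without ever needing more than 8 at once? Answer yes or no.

yes

Schedule J10@1, J11@1, J12@1, J13@4, J14@6, J15@3: h1:8  h2:8  h3:7  h4:7  h5:7  h6:5 — peak 8 ≤ 8.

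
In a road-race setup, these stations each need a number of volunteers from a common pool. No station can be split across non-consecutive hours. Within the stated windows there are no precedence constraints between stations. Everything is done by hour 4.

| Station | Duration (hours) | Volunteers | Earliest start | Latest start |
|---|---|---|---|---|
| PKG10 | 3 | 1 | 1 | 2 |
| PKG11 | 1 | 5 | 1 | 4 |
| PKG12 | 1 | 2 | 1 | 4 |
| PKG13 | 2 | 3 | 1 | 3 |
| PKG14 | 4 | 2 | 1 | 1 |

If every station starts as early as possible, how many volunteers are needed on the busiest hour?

13

Early-start schedule: PKG10@1, PKG11@1, PKG12@1, PKG13@1, PKG14@1.
Load per hour: hour 1: 13, hour 2: 6, hour 3: 3, hour 4: 2.
Peak is 13.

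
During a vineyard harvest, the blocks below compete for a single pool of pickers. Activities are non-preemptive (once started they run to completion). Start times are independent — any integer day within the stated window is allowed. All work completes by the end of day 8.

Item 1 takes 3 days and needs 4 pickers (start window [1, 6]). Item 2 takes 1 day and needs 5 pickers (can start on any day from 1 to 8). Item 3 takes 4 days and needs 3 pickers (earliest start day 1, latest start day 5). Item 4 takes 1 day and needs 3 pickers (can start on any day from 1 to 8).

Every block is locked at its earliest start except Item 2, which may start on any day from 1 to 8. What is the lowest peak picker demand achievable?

10

Item 2@1: d1:15  d2:7  d3:7  d4:3  d5:0  d6:0  d7:0  d8:0 → peak 15
Item 2@2: d1:10  d2:12  d3:7  d4:3  d5:0  d6:0  d7:0  d8:0 → peak 12
Item 2@3: d1:10  d2:7  d3:12  d4:3  d5:0  d6:0  d7:0  d8:0 → peak 12
Item 2@4: d1:10  d2:7  d3:7  d4:8  d5:0  d6:0  d7:0  d8:0 → peak 10
Item 2@5: d1:10  d2:7  d3:7  d4:3  d5:5  d6:0  d7:0  d8:0 → peak 10
Item 2@6: d1:10  d2:7  d3:7  d4:3  d5:0  d6:5  d7:0  d8:0 → peak 10
Item 2@7: d1:10  d2:7  d3:7  d4:3  d5:0  d6:0  d7:5  d8:0 → peak 10
Item 2@8: d1:10  d2:7  d3:7  d4:3  d5:0  d6:0  d7:0  d8:5 → peak 10
Best is Item 2@4, peak 10.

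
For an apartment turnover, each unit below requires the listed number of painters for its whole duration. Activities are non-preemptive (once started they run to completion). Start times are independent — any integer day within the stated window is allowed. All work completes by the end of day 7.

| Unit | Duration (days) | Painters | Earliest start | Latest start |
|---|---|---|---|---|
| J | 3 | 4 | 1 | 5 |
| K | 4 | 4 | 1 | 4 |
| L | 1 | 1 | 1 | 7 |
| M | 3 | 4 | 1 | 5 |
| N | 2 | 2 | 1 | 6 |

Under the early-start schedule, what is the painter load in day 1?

15

At early start, day 1 has: J, K, L, M, N.
Demand: 4 + 4 + 1 + 4 + 2 = 15.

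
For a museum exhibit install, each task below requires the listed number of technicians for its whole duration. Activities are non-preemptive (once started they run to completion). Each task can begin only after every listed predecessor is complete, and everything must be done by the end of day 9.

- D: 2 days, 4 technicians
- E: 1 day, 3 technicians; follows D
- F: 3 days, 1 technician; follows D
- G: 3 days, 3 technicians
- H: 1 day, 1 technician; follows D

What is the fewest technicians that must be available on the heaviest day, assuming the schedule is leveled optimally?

4

Early-start (D@1, E@3, F@3, G@1, H@3) gives peak 8: d1:7  d2:7  d3:8  d4:1  d5:1  d6:0  d7:0  d8:0  d9:0.
Shift G→4, H→6.
Schedule D@1, E@3, F@3, G@4, H@6: d1:4  d2:4  d3:4  d4:4  d5:4  d6:4  d7:0  d8:0  d9:0 — peak 4.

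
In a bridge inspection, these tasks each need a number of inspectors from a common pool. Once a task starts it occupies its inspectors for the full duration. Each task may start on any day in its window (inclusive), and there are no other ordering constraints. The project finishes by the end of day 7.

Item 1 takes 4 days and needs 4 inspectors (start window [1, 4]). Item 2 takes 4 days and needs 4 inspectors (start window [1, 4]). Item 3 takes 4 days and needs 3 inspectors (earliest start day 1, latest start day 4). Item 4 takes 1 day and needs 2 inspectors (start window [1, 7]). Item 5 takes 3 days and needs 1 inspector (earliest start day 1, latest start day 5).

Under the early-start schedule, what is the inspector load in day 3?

12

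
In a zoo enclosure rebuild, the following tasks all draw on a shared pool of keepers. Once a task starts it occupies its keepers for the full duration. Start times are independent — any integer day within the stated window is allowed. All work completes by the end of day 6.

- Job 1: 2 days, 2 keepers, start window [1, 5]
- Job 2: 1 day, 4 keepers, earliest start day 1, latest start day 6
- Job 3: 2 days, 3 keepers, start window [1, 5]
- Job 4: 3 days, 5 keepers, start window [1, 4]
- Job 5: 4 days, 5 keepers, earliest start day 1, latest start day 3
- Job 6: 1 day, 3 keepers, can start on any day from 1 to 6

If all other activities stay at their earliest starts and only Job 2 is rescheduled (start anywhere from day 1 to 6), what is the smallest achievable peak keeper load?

Job 2@1: d1:22  d2:15  d3:10  d4:5  d5:0  d6:0 → peak 22
Job 2@2: d1:18  d2:19  d3:10  d4:5  d5:0  d6:0 → peak 19
Job 2@3: d1:18  d2:15  d3:14  d4:5  d5:0  d6:0 → peak 18
Job 2@4: d1:18  d2:15  d3:10  d4:9  d5:0  d6:0 → peak 18
Job 2@5: d1:18  d2:15  d3:10  d4:5  d5:4  d6:0 → peak 18
Job 2@6: d1:18  d2:15  d3:10  d4:5  d5:0  d6:4 → peak 18
Best is Job 2@3, peak 18.

18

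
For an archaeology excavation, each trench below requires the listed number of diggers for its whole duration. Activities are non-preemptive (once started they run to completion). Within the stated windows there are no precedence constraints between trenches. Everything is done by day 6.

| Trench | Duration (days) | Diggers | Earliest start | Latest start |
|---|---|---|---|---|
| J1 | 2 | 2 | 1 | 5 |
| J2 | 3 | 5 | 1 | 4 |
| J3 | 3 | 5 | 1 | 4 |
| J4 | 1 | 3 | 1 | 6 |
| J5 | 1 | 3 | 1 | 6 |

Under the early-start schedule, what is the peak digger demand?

Early-start schedule: J1@1, J2@1, J3@1, J4@1, J5@1.
Load per day: day 1: 18, day 2: 12, day 3: 10, day 4: 0, day 5: 0, day 6: 0.
Peak is 18.

18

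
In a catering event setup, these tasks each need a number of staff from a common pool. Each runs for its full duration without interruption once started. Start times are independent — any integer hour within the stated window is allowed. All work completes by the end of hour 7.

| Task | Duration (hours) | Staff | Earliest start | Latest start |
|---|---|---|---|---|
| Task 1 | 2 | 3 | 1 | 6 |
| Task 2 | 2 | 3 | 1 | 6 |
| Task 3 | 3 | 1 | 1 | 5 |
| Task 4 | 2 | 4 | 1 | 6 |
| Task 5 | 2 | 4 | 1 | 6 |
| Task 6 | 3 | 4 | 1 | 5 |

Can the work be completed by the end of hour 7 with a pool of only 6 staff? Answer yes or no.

no

Total staffer-hours = 43; over 7 hours the average is 43/7 > 6, so some hour must exceed 6.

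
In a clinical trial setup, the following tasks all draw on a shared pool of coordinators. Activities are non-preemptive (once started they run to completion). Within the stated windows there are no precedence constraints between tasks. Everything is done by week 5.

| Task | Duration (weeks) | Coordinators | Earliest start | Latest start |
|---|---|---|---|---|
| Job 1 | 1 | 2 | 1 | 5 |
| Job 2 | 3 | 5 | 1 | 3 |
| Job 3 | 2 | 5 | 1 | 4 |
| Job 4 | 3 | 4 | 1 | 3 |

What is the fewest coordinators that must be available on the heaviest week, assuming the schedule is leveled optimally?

9

Early-start (Job 1@1, Job 2@1, Job 3@1, Job 4@1) gives peak 16: w1:16  w2:14  w3:9  w4:0  w5:0.
Shift Job 3→4, Job 4→2.
Schedule Job 1@1, Job 2@1, Job 3@4, Job 4@2: w1:7  w2:9  w3:9  w4:9  w5:5 — peak 9.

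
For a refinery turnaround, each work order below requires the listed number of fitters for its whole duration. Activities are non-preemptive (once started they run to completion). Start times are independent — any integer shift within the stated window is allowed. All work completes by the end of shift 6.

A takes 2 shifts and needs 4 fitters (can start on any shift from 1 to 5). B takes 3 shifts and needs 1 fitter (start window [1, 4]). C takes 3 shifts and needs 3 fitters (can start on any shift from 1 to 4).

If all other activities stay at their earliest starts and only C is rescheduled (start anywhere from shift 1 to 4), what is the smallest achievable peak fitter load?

C@1: s1:8  s2:8  s3:4  s4:0  s5:0  s6:0 → peak 8
C@2: s1:5  s2:8  s3:4  s4:3  s5:0  s6:0 → peak 8
C@3: s1:5  s2:5  s3:4  s4:3  s5:3  s6:0 → peak 5
C@4: s1:5  s2:5  s3:1  s4:3  s5:3  s6:3 → peak 5
Best is C@3, peak 5.

5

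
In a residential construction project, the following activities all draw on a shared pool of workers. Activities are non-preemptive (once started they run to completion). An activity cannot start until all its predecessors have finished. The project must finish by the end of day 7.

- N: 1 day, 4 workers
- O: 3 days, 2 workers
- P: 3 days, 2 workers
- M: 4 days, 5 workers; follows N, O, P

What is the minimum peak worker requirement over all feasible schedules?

Schedule N@1, O@1, P@1, M@4: d1:8  d2:4  d3:4  d4:5  d5:5  d6:5  d7:5 — peak 8.
No arrangement of the 3 feasible schedules does better.

8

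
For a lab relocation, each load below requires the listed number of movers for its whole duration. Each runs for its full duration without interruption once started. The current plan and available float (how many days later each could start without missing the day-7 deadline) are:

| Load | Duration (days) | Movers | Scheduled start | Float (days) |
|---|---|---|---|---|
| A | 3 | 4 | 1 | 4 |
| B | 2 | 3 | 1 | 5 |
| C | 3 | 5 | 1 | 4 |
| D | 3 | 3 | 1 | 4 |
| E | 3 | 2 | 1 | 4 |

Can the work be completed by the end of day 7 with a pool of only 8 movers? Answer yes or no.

The minimum achievable peak is 9; 8 < 9, so no feasible schedule stays within the cap.

no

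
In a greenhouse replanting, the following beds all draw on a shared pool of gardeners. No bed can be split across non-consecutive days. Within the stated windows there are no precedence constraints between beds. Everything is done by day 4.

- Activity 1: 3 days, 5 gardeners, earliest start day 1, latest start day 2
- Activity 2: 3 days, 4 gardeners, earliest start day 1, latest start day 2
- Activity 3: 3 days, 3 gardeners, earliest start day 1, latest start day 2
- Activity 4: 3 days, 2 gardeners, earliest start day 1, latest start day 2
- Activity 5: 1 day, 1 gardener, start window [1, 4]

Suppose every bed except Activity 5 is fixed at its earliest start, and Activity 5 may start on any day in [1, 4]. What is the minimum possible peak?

Activity 5@1: d1:15  d2:14  d3:14  d4:0 → peak 15
Activity 5@2: d1:14  d2:15  d3:14  d4:0 → peak 15
Activity 5@3: d1:14  d2:14  d3:15  d4:0 → peak 15
Activity 5@4: d1:14  d2:14  d3:14  d4:1 → peak 14
Best is Activity 5@4, peak 14.

14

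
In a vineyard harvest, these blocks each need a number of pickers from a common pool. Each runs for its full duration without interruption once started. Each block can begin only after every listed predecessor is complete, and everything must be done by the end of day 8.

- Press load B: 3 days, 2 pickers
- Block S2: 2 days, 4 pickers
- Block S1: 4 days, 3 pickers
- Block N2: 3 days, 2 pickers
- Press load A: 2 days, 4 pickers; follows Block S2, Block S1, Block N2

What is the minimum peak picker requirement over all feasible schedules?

6

Early-start (Press load B@1, Block S2@1, Block S1@1, Block N2@1, Press load A@5) gives peak 11: d1:11  d2:11  d3:7  d4:3  d5:4  d6:4  d7:0  d8:0.
Shift Block S1→3, Block N2→4, Press load A→7.
Schedule Press load B@1, Block S2@1, Block S1@3, Block N2@4, Press load A@7: d1:6  d2:6  d3:5  d4:5  d5:5  d6:5  d7:4  d8:4 — peak 6.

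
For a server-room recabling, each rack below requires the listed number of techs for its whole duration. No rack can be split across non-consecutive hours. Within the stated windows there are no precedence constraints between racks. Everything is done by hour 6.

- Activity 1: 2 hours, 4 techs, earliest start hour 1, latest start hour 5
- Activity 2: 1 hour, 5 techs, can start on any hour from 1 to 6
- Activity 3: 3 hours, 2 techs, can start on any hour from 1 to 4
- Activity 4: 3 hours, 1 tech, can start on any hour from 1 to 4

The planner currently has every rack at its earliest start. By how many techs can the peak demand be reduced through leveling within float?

Early-start peak: h1:12  h2:7  h3:3  h4:0  h5:0  h6:0 ⇒ 12.
Leveled (Activity 1@1, Activity 2@3, Activity 3@4, Activity 4@4): h1:4  h2:4  h3:5  h4:3  h5:3  h6:3 ⇒ 5.
Reduction 12 − 5 = 7.

7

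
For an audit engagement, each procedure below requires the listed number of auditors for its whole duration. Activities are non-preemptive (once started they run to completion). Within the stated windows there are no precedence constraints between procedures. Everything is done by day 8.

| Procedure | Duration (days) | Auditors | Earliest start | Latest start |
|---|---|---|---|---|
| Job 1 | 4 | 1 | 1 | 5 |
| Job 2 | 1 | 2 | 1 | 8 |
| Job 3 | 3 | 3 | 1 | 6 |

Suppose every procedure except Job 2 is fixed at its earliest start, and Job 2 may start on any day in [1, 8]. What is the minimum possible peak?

4

Job 2@1: d1:6  d2:4  d3:4  d4:1  d5:0  d6:0  d7:0  d8:0 → peak 6
Job 2@2: d1:4  d2:6  d3:4  d4:1  d5:0  d6:0  d7:0  d8:0 → peak 6
Job 2@3: d1:4  d2:4  d3:6  d4:1  d5:0  d6:0  d7:0  d8:0 → peak 6
Job 2@4: d1:4  d2:4  d3:4  d4:3  d5:0  d6:0  d7:0  d8:0 → peak 4
Job 2@5: d1:4  d2:4  d3:4  d4:1  d5:2  d6:0  d7:0  d8:0 → peak 4
Job 2@6: d1:4  d2:4  d3:4  d4:1  d5:0  d6:2  d7:0  d8:0 → peak 4
Job 2@7: d1:4  d2:4  d3:4  d4:1  d5:0  d6:0  d7:2  d8:0 → peak 4
Job 2@8: d1:4  d2:4  d3:4  d4:1  d5:0  d6:0  d7:0  d8:2 → peak 4
Best is Job 2@4, peak 4.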